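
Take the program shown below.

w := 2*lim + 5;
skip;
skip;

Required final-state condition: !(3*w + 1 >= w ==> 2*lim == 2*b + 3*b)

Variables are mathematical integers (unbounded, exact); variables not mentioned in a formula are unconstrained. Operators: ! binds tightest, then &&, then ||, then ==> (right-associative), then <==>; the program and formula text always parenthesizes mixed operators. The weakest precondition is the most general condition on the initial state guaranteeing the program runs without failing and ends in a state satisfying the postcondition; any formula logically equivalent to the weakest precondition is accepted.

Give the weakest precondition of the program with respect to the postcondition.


Working backward. After the program, the postcondition !(3*w + 1 >= w ==> 2*lim == 2*b + 3*b) must hold; in canonical form it is !(2*w >= -1 ==> 2*lim == 5*b).
Before skip: !(2*w >= -1 ==> 2*lim == 5*b)
Before skip: !(2*w >= -1 ==> 2*lim == 5*b)
Before w := 2*lim + 5: !(4*lim >= -11 ==> 2*lim == 5*b)
Answer: WP = !(4*lim >= -11 ==> 2*lim == 5*b)


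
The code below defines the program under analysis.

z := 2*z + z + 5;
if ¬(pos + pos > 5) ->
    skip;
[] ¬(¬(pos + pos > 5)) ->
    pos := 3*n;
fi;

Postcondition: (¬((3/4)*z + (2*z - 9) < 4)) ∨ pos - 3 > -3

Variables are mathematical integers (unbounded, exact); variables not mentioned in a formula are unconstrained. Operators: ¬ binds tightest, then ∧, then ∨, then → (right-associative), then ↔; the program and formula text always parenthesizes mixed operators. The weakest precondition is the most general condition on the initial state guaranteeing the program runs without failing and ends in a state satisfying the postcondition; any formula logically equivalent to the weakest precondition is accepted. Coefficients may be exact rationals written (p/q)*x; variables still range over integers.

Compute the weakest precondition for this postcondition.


Working backward. After the program, the postcondition (¬((3/4)*z + (2*z - 9) < 4)) ∨ pos - 3 > -3 must hold; in canonical form it is (¬((11/4)*z < 13)) ∨ pos > 0.
Then branch requires (¬((11/4)*z < 13)) ∨ pos > 0; else branch requires (¬((11/4)*z < 13)) ∨ 3*n > 0.
Before the if: ((¬(2*pos > 5)) → ((¬((11/4)*z < 13)) ∨ pos > 0)) ∧ (2*pos > 5 → ((¬((11/4)*z < 13)) ∨ 3*n > 0))
Before z := 2*z + z + 5: ((¬(2*pos > 5)) → ((¬((33/4)*z < -3/4)) ∨ pos > 0)) ∧ (2*pos > 5 → ((¬((33/4)*z < -3/4)) ∨ 3*n > 0))
Answer: WP = ((¬(2*pos > 5)) → ((¬((33/4)*z < -3/4)) ∨ pos > 0)) ∧ (2*pos > 5 → ((¬((33/4)*z < -3/4)) ∨ 3*n > 0))


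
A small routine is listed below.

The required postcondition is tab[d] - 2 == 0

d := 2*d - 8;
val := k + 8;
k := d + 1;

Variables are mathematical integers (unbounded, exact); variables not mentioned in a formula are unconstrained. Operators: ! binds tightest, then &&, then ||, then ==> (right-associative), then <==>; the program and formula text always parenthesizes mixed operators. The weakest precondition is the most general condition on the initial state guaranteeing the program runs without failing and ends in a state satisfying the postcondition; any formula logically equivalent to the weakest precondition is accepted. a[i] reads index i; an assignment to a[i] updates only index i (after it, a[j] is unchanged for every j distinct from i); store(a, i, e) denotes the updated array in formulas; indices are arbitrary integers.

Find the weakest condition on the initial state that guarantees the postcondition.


Working backward. After the program, the postcondition tab[d] - 2 == 0 must hold; in canonical form it is tab[d] == 2.
Before k := d + 1: tab[d] == 2
Before val := k + 8: tab[d] == 2
Before d := 2*d - 8: tab[2*d - 8] == 2
Answer: WP = tab[2*d - 8] == 2


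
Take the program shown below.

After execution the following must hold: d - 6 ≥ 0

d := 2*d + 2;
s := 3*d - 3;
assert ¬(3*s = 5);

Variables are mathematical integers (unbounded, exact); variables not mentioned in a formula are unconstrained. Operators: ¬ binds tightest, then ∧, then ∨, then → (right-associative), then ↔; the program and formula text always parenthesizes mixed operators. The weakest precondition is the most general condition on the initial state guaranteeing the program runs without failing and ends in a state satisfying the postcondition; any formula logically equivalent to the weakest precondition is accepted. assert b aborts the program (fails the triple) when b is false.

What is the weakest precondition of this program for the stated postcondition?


Working backward. After the program, the postcondition d - 6 ≥ 0 must hold; in canonical form it is d ≥ 6.
Before assert ¬(3*s = 5): (¬(3*s = 5)) ∧ d ≥ 6
Before s := 3*d - 3: (¬(9*d = 14)) ∧ d ≥ 6
Before d := 2*d + 2: (¬(18*d = -4)) ∧ 2*d ≥ 4
Answer: WP = (¬(18*d = -4)) ∧ 2*d ≥ 4


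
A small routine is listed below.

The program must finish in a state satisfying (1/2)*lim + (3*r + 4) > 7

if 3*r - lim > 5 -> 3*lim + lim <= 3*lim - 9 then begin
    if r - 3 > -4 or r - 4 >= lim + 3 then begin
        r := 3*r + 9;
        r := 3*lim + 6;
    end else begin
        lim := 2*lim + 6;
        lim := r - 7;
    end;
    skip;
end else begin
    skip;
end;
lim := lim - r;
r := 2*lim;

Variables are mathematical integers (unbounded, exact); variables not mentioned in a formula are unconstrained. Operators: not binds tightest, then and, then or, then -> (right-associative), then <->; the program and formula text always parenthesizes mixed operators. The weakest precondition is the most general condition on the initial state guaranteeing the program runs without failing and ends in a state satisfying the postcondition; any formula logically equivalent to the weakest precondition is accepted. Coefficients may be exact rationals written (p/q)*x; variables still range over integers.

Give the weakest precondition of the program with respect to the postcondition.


Working backward. After the program, the postcondition (1/2)*lim + (3*r + 4) > 7 must hold; in canonical form it is (1/2)*lim + 3*r > 3.
Before r := 2*lim: (13/2)*lim > 3
Before lim := lim - r: (13/2)*lim > (13/2)*r + 3
Then branch requires ((r > -1 or r >= lim + 7) -> 13*lim < -42) and (r > -1 or r >= lim + 7); else branch requires (13/2)*lim > (13/2)*r + 3.
Before the if: ((3*r > lim + 5 -> lim <= -9) -> (((r > -1 or r >= lim + 7) -> 13*lim < -42) and (r > -1 or r >= lim + 7))) and ((not (3*r > lim + 5 -> lim <= -9)) -> (13/2)*lim > (13/2)*r + 3)
Answer: WP = ((3*r > lim + 5 -> lim <= -9) -> (((r > -1 or r >= lim + 7) -> 13*lim < -42) and (r > -1 or r >= lim + 7))) and ((not (3*r > lim + 5 -> lim <= -9)) -> (13/2)*lim > (13/2)*r + 3)


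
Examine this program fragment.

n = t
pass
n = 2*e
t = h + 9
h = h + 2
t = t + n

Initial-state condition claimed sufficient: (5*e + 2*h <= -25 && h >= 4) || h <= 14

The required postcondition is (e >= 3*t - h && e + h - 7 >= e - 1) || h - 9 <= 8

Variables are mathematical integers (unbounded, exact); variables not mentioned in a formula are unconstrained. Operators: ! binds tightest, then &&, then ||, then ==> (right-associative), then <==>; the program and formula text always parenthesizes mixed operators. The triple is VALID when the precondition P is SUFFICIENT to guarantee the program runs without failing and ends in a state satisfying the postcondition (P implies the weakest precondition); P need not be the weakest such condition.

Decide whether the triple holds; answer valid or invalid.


Working backward. After the program, the postcondition (e >= 3*t - h && e + h - 7 >= e - 1) || h - 9 <= 8 must hold; in canonical form it is (e + h >= 3*t && h >= 6) || h <= 17.
Before t := t + n: (e + h >= 3*n + 3*t && h >= 6) || h <= 17
Before h := h + 2: (e + h >= 3*n + 3*t - 2 && h >= 4) || h <= 15
Before t := h + 9: (e >= 2*h + 3*n + 25 && h >= 4) || h <= 15
Before n := 2*e: (5*e + 2*h <= -25 && h >= 4) || h <= 15
Before skip: (5*e + 2*h <= -25 && h >= 4) || h <= 15
Before n := t: (5*e + 2*h <= -25 && h >= 4) || h <= 15
The weakest precondition is (5*e + 2*h <= -25 && h >= 4) || h <= 15.
Check whether (5*e + 2*h <= -25 && h >= 4) || h <= 14 implies it.
Every state satisfying the precondition satisfies the weakest precondition: the implication holds.
Answer: valid


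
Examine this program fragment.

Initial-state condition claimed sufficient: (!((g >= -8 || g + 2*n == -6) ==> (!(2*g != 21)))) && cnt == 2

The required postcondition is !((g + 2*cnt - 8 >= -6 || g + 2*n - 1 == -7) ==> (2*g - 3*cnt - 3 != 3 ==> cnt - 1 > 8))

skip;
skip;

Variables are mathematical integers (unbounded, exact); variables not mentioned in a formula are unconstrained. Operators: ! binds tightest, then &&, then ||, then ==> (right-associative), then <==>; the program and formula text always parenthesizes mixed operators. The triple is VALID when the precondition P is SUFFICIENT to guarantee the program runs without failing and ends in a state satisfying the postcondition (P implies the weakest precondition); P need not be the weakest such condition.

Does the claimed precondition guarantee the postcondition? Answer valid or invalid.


Working backward. After the program, the postcondition !((g + 2*cnt - 8 >= -6 || g + 2*n - 1 == -7) ==> (2*g - 3*cnt - 3 != 3 ==> cnt - 1 > 8)) must hold; in canonical form it is !((2*cnt + g >= 2 || g + 2*n == -6) ==> (2*g != 3*cnt + 6 ==> cnt > 9)).
Before skip: !((2*cnt + g >= 2 || g + 2*n == -6) ==> (2*g != 3*cnt + 6 ==> cnt > 9))
Before skip: !((2*cnt + g >= 2 || g + 2*n == -6) ==> (2*g != 3*cnt + 6 ==> cnt > 9))
The weakest precondition is !((2*cnt + g >= 2 || g + 2*n == -6) ==> (2*g != 3*cnt + 6 ==> cnt > 9)).
Check whether (!((g >= -8 || g + 2*n == -6) ==> (!(2*g != 21)))) && cnt == 2 implies it.
Countermodel: at the initial state cnt = 2, g = -7, n = 0, the precondition holds but the weakest precondition fails.
Answer: invalid


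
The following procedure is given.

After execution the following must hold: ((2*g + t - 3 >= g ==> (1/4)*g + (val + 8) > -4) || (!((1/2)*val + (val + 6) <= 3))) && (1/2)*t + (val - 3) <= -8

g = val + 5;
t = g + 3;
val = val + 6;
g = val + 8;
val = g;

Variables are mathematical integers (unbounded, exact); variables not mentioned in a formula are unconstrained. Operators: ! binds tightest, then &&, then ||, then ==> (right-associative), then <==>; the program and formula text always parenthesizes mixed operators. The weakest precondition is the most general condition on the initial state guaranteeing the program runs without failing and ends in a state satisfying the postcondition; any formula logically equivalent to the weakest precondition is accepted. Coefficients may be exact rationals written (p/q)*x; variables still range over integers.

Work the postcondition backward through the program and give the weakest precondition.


Working backward. After the program, the postcondition ((2*g + t - 3 >= g ==> (1/4)*g + (val + 8) > -4) || (!((1/2)*val + (val + 6) <= 3))) && (1/2)*t + (val - 3) <= -8 must hold; in canonical form it is ((g + t >= 3 ==> (1/4)*g + val > -12) || (!((3/2)*val <= -3))) && (1/2)*t + val <= -5.
Before val := g: ((g + t >= 3 ==> (5/4)*g > -12) || (!((3/2)*g <= -3))) && g + (1/2)*t <= -5
Before g := val + 8: ((t + val >= -5 ==> (5/4)*val > -22) || (!((3/2)*val <= -15))) && (1/2)*t + val <= -13
Before val := val + 6: ((t + val >= -11 ==> (5/4)*val > -59/2) || (!((3/2)*val <= -24))) && (1/2)*t + val <= -19
Before t := g + 3: ((g + val >= -14 ==> (5/4)*val > -59/2) || (!((3/2)*val <= -24))) && (1/2)*g + val <= -41/2
Before g := val + 5: ((2*val >= -19 ==> (5/4)*val > -59/2) || (!((3/2)*val <= -24))) && (3/2)*val <= -23
Answer: WP = ((2*val >= -19 ==> (5/4)*val > -59/2) || (!((3/2)*val <= -24))) && (3/2)*val <= -23


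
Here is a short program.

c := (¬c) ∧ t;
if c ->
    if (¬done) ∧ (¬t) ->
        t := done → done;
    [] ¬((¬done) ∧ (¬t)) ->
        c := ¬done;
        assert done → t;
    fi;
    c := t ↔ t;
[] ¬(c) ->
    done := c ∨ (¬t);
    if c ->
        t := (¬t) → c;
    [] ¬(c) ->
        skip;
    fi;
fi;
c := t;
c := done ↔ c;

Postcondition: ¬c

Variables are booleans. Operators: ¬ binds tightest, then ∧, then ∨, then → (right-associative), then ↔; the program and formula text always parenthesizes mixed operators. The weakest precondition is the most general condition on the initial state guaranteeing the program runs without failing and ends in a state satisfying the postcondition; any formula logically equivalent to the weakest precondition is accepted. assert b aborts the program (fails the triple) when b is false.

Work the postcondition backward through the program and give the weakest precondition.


Working backward. After the program, ¬c must hold.
Before c := done ↔ c: ¬(done ↔ c)
Before c := t: ¬(done ↔ t)
Then branch requires (((¬done) ∧ (¬t)) → (¬done)) ∧ ((¬((¬done) ∧ (¬t))) → ((done → t) ∧ (¬(done ↔ t)))); else branch requires (c → (¬((c ∨ (¬t)) ↔ ((¬t) → c)))) ∧ ((¬c) → (¬((c ∨ (¬t)) ↔ t))).
Before the if: (c → ((((¬done) ∧ (¬t)) → (¬done)) ∧ ((¬((¬done) ∧ (¬t))) → ((done → t) ∧ (¬(done ↔ t)))))) ∧ ((¬c) → ((c → (¬((c ∨ (¬t)) ↔ ((¬t) → c)))) ∧ ((¬c) → (¬((c ∨ (¬t)) ↔ t)))))
Before c := (¬c) ∧ t: (((¬c) ∧ t) → ((((¬done) ∧ (¬t)) → (¬done)) ∧ ((¬((¬done) ∧ (¬t))) → ((done → t) ∧ (¬(done ↔ t)))))) ∧ ((¬((¬c) ∧ t)) → ((((¬c) ∧ t) → (¬((((¬c) ∧ t) ∨ (¬t)) ↔ ((¬t) → ((¬c) ∧ t))))) ∧ ((¬((¬c) ∧ t)) → (¬((((¬c) ∧ t) ∨ (¬t)) ↔ t)))))
Answer: WP = (((¬c) ∧ t) → ((((¬done) ∧ (¬t)) → (¬done)) ∧ ((¬((¬done) ∧ (¬t))) → ((done → t) ∧ (¬(done ↔ t)))))) ∧ ((¬((¬c) ∧ t)) → ((((¬c) ∧ t) → (¬((((¬c) ∧ t) ∨ (¬t)) ↔ ((¬t) → ((¬c) ∧ t))))) ∧ ((¬((¬c) ∧ t)) → (¬((((¬c) ∧ t) ∨ (¬t)) ↔ t)))))


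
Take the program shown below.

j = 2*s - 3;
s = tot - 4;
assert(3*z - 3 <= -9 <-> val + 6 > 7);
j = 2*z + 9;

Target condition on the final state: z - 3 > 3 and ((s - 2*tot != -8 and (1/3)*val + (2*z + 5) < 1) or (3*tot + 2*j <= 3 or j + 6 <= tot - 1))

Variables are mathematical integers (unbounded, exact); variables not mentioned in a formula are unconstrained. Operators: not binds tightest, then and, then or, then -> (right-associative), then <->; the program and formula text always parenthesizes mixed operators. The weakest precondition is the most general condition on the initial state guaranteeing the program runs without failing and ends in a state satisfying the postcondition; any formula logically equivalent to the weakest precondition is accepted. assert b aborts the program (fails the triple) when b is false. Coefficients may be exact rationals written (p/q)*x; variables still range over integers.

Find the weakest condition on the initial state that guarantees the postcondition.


Working backward. After the program, the postcondition z - 3 > 3 and ((s - 2*tot != -8 and (1/3)*val + (2*z + 5) < 1) or (3*tot + 2*j <= 3 or j + 6 <= tot - 1)) must hold; in canonical form it is z > 6 and ((s != 2*tot - 8 and (1/3)*val + 2*z < -4) or 2*j + 3*tot <= 3 or j <= tot - 7).
Before j := 2*z + 9: z > 6 and ((s != 2*tot - 8 and (1/3)*val + 2*z < -4) or 3*tot + 4*z <= -15 or 2*z <= tot - 16)
Before assert 3*z - 3 <= -9 <-> val + 6 > 7: (3*z <= -6 <-> val > 1) and z > 6 and ((s != 2*tot - 8 and (1/3)*val + 2*z < -4) or 3*tot + 4*z <= -15 or 2*z <= tot - 16)
Before s := tot - 4: (3*z <= -6 <-> val > 1) and z > 6 and ((tot != 4 and (1/3)*val + 2*z < -4) or 3*tot + 4*z <= -15 or 2*z <= tot - 16)
Before j := 2*s - 3: (3*z <= -6 <-> val > 1) and z > 6 and ((tot != 4 and (1/3)*val + 2*z < -4) or 3*tot + 4*z <= -15 or 2*z <= tot - 16)
Answer: WP = (3*z <= -6 <-> val > 1) and z > 6 and ((tot != 4 and (1/3)*val + 2*z < -4) or 3*tot + 4*z <= -15 or 2*z <= tot - 16)


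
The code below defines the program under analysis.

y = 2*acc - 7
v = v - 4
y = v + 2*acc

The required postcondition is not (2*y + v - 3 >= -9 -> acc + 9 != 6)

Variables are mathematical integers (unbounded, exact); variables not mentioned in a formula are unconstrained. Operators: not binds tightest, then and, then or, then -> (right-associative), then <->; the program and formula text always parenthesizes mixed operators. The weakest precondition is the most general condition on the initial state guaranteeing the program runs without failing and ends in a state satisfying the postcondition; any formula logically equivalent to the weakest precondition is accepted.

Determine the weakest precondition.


Working backward. After the program, the postcondition not (2*y + v - 3 >= -9 -> acc + 9 != 6) must hold; in canonical form it is not (v + 2*y >= -6 -> acc != -3).
Before y := v + 2*acc: not (4*acc + 3*v >= -6 -> acc != -3)
Before v := v - 4: not (4*acc + 3*v >= 6 -> acc != -3)
Before y := 2*acc - 7: not (4*acc + 3*v >= 6 -> acc != -3)
Answer: WP = not (4*acc + 3*v >= 6 -> acc != -3)


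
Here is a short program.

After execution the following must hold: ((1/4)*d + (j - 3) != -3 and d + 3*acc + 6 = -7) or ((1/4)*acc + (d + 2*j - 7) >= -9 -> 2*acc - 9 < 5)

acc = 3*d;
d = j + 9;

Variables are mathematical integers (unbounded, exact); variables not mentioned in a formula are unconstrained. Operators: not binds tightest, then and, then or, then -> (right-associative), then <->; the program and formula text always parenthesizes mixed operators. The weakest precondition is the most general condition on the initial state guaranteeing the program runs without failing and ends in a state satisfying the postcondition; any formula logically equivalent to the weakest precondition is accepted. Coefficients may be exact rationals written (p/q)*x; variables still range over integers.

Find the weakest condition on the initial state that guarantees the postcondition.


Working backward. After the program, the postcondition ((1/4)*d + (j - 3) != -3 and d + 3*acc + 6 = -7) or ((1/4)*acc + (d + 2*j - 7) >= -9 -> 2*acc - 9 < 5) must hold; in canonical form it is ((1/4)*d + j != 0 and 3*acc + d = -13) or ((1/4)*acc + d + 2*j >= -2 -> 2*acc < 14).
Before d := j + 9: ((5/4)*j != -9/4 and 3*acc + j = -22) or ((1/4)*acc + 3*j >= -11 -> 2*acc < 14)
Before acc := 3*d: ((5/4)*j != -9/4 and 9*d + j = -22) or ((3/4)*d + 3*j >= -11 -> 6*d < 14)
Answer: WP = ((5/4)*j != -9/4 and 9*d + j = -22) or ((3/4)*d + 3*j >= -11 -> 6*d < 14)


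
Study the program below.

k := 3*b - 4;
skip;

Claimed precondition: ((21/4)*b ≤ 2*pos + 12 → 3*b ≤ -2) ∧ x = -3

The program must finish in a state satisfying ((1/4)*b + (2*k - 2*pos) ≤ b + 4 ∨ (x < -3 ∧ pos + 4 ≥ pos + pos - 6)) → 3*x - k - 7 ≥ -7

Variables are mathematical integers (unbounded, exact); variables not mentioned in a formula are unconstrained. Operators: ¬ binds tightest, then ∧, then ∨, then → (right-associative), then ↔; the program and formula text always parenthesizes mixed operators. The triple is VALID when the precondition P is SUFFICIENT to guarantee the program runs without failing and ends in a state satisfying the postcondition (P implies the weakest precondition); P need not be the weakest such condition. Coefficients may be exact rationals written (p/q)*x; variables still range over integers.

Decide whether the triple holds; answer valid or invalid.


Working backward. After the program, the postcondition ((1/4)*b + (2*k - 2*pos) ≤ b + 4 ∨ (x < -3 ∧ pos + 4 ≥ pos + pos - 6)) → 3*x - k - 7 ≥ -7 must hold; in canonical form it is (2*k ≤ (3/4)*b + 2*pos + 4 ∨ (x < -3 ∧ pos ≤ 10)) → 3*x ≥ k.
Before skip: (2*k ≤ (3/4)*b + 2*pos + 4 ∨ (x < -3 ∧ pos ≤ 10)) → 3*x ≥ k
Before k := 3*b - 4: ((21/4)*b ≤ 2*pos + 12 ∨ (x < -3 ∧ pos ≤ 10)) → 3*x ≥ 3*b - 4
The weakest precondition is ((21/4)*b ≤ 2*pos + 12 ∨ (x < -3 ∧ pos ≤ 10)) → 3*x ≥ 3*b - 4.
Check whether ((21/4)*b ≤ 2*pos + 12 → 3*b ≤ -2) ∧ x = -3 implies it.
Countermodel: at the initial state b = -1, pos = -8, x = -3, the precondition holds but the weakest precondition fails.
Answer: invalid


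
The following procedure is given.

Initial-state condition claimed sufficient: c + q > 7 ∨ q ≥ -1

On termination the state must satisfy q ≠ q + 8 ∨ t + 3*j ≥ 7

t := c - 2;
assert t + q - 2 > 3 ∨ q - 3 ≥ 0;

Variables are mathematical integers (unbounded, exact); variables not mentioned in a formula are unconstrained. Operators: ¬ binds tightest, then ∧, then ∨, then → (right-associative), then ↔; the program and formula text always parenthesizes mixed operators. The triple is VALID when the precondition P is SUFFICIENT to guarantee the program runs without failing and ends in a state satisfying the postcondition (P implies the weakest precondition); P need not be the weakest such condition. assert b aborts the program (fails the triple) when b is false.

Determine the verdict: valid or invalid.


Working backward. After the program, the postcondition q ≠ q + 8 ∨ t + 3*j ≥ 7 must hold; in canonical form it is true.
Before assert t + q - 2 > 3 ∨ q - 3 ≥ 0: q + t > 5 ∨ q ≥ 3
Before t := c - 2: c + q > 7 ∨ q ≥ 3
The weakest precondition is c + q > 7 ∨ q ≥ 3.
Check whether c + q > 7 ∨ q ≥ -1 implies it.
Countermodel: at the initial state c = 8, q = -1, the precondition holds but the weakest precondition fails.
Answer: invalid


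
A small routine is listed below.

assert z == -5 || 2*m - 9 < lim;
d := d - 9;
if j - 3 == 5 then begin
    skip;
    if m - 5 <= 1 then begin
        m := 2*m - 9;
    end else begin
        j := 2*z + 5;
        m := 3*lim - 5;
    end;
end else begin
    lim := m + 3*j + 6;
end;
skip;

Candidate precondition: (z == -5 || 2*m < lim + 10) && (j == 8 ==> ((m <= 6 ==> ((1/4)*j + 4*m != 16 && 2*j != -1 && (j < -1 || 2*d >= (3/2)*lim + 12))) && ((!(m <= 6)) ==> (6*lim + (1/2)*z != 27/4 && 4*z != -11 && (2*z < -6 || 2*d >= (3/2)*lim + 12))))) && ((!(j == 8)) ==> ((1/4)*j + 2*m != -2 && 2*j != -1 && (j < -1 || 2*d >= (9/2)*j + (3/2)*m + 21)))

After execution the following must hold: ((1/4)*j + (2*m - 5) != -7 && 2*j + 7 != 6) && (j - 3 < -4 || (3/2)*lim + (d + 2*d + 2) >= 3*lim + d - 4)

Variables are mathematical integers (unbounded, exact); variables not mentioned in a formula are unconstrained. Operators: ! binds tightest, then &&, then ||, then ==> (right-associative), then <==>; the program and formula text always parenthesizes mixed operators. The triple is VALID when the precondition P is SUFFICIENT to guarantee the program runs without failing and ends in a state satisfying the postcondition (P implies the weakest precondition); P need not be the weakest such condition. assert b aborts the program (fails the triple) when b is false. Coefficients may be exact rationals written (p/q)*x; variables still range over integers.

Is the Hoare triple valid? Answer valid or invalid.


Working backward. After the program, the postcondition ((1/4)*j + (2*m - 5) != -7 && 2*j + 7 != 6) && (j - 3 < -4 || (3/2)*lim + (d + 2*d + 2) >= 3*lim + d - 4) must hold; in canonical form it is (1/4)*j + 2*m != -2 && 2*j != -1 && (j < -1 || 2*d >= (3/2)*lim - 6).
Before skip: (1/4)*j + 2*m != -2 && 2*j != -1 && (j < -1 || 2*d >= (3/2)*lim - 6)
Then branch requires (m <= 6 ==> ((1/4)*j + 4*m != 16 && 2*j != -1 && (j < -1 || 2*d >= (3/2)*lim - 6))) && ((!(m <= 6)) ==> (6*lim + (1/2)*z != 27/4 && 4*z != -11 && (2*z < -6 || 2*d >= (3/2)*lim - 6))); else branch requires (1/4)*j + 2*m != -2 && 2*j != -1 && (j < -1 || 2*d >= (9/2)*j + (3/2)*m + 3).
Before the if: (j == 8 ==> ((m <= 6 ==> ((1/4)*j + 4*m != 16 && 2*j != -1 && (j < -1 || 2*d >= (3/2)*lim - 6))) && ((!(m <= 6)) ==> (6*lim + (1/2)*z != 27/4 && 4*z != -11 && (2*z < -6 || 2*d >= (3/2)*lim - 6))))) && ((!(j == 8)) ==> ((1/4)*j + 2*m != -2 && 2*j != -1 && (j < -1 || 2*d >= (9/2)*j + (3/2)*m + 3)))
Before d := d - 9: (j == 8 ==> ((m <= 6 ==> ((1/4)*j + 4*m != 16 && 2*j != -1 && (j < -1 || 2*d >= (3/2)*lim + 12))) && ((!(m <= 6)) ==> (6*lim + (1/2)*z != 27/4 && 4*z != -11 && (2*z < -6 || 2*d >= (3/2)*lim + 12))))) && ((!(j == 8)) ==> ((1/4)*j + 2*m != -2 && 2*j != -1 && (j < -1 || 2*d >= (9/2)*j + (3/2)*m + 21)))
Before assert z == -5 || 2*m - 9 < lim: (z == -5 || 2*m < lim + 9) && (j == 8 ==> ((m <= 6 ==> ((1/4)*j + 4*m != 16 && 2*j != -1 && (j < -1 || 2*d >= (3/2)*lim + 12))) && ((!(m <= 6)) ==> (6*lim + (1/2)*z != 27/4 && 4*z != -11 && (2*z < -6 || 2*d >= (3/2)*lim + 12))))) && ((!(j == 8)) ==> ((1/4)*j + 2*m != -2 && 2*j != -1 && (j < -1 || 2*d >= (9/2)*j + (3/2)*m + 21)))
The weakest precondition is (z == -5 || 2*m < lim + 9) && (j == 8 ==> ((m <= 6 ==> ((1/4)*j + 4*m != 16 && 2*j != -1 && (j < -1 || 2*d >= (3/2)*lim + 12))) && ((!(m <= 6)) ==> (6*lim + (1/2)*z != 27/4 && 4*z != -11 && (2*z < -6 || 2*d >= (3/2)*lim + 12))))) && ((!(j == 8)) ==> ((1/4)*j + 2*m != -2 && 2*j != -1 && (j < -1 || 2*d >= (9/2)*j + (3/2)*m + 21))).
Check whether (z == -5 || 2*m < lim + 10) && (j == 8 ==> ((m <= 6 ==> ((1/4)*j + 4*m != 16 && 2*j != -1 && (j < -1 || 2*d >= (3/2)*lim + 12))) && ((!(m <= 6)) ==> (6*lim + (1/2)*z != 27/4 && 4*z != -11 && (2*z < -6 || 2*d >= (3/2)*lim + 12))))) && ((!(j == 8)) ==> ((1/4)*j + 2*m != -2 && 2*j != -1 && (j < -1 || 2*d >= (9/2)*j + (3/2)*m + 21))) implies it.
Countermodel: at the initial state d = -148, j = -73, lim = 7, m = 8, z = -6, the precondition holds but the weakest precondition fails.
Answer: invalid


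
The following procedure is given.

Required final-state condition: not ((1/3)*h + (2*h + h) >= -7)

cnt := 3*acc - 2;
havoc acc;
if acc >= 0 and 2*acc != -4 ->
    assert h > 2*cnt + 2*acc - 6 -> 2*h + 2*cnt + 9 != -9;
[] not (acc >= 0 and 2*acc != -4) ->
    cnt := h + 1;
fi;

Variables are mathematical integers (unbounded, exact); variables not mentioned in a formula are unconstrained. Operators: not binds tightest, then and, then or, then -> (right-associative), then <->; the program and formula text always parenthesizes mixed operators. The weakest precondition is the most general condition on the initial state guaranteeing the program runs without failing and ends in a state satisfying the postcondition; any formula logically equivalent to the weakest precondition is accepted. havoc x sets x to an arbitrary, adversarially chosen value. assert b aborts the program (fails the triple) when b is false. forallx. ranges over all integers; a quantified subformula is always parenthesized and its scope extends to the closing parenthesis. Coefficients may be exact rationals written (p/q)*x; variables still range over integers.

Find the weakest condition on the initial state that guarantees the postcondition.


Working backward. After the program, the postcondition not ((1/3)*h + (2*h + h) >= -7) must hold; in canonical form it is not ((10/3)*h >= -7).
Then branch requires (h > 2*acc + 2*cnt - 6 -> 2*cnt + 2*h != -18) and (not ((10/3)*h >= -7)); else branch requires not ((10/3)*h >= -7).
Before the if: ((acc >= 0 and 2*acc != -4) -> ((h > 2*acc + 2*cnt - 6 -> 2*cnt + 2*h != -18) and (not ((10/3)*h >= -7)))) and ((not (acc >= 0 and 2*acc != -4)) -> (not ((10/3)*h >= -7)))
Before havoc acc: forall acc_1. (((acc_1 >= 0 and 2*acc_1 != -4) -> ((h > 2*acc_1 + 2*cnt - 6 -> 2*cnt + 2*h != -18) and (not ((10/3)*h >= -7)))) and ((not (acc_1 >= 0 and 2*acc_1 != -4)) -> (not ((10/3)*h >= -7))))
Before cnt := 3*acc - 2: forall acc_1. (((acc_1 >= 0 and 2*acc_1 != -4) -> ((h > 6*acc + 2*acc_1 - 10 -> 6*acc + 2*h != -14) and (not ((10/3)*h >= -7)))) and ((not (acc_1 >= 0 and 2*acc_1 != -4)) -> (not ((10/3)*h >= -7))))
Answer: WP = forall acc_1. (((acc_1 >= 0 and 2*acc_1 != -4) -> ((h > 6*acc + 2*acc_1 - 10 -> 6*acc + 2*h != -14) and (not ((10/3)*h >= -7)))) and ((not (acc_1 >= 0 and 2*acc_1 != -4)) -> (not ((10/3)*h >= -7))))


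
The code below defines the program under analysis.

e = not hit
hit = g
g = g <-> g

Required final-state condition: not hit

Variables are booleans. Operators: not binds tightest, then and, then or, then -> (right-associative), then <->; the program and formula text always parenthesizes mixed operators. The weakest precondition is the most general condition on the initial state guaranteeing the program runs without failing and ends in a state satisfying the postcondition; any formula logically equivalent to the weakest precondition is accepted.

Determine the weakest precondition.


Working backward. After the program, not hit must hold.
Before g := g <-> g: not hit
Before hit := g: not g
Before e := not hit: not g
Answer: WP = not g


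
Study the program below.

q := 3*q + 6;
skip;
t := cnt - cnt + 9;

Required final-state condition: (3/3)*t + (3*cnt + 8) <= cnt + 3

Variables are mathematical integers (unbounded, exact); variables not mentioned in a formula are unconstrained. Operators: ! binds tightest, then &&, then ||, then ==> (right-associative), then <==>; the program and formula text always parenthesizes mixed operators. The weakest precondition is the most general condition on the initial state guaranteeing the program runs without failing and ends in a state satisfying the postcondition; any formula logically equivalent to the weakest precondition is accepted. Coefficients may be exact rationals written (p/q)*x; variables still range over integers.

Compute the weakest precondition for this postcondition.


Working backward. After the program, the postcondition (3/3)*t + (3*cnt + 8) <= cnt + 3 must hold; in canonical form it is 2*cnt + t <= -5.
Before t := cnt - cnt + 9: 2*cnt <= -14
Before skip: 2*cnt <= -14
Before q := 3*q + 6: 2*cnt <= -14
Answer: WP = 2*cnt <= -14


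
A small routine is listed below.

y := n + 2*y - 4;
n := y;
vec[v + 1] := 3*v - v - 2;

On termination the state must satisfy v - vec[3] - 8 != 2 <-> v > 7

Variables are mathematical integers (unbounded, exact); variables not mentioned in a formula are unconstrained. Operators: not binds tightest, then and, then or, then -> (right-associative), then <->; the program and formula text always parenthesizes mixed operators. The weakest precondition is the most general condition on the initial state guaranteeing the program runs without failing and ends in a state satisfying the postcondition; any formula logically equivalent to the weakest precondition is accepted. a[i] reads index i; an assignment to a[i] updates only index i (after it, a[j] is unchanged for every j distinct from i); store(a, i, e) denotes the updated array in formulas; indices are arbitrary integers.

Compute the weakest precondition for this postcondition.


Working backward. After the program, the postcondition v - vec[3] - 8 != 2 <-> v > 7 must hold; in canonical form it is v != vec[3] + 10 <-> v > 7.
Before vec[v + 1] := 3*v - v - 2: v != store(vec, v + 1, 2*v - 2)[3] + 10 <-> v > 7
Before n := y: v != store(vec, v + 1, 2*v - 2)[3] + 10 <-> v > 7
Before y := n + 2*y - 4: v != store(vec, v + 1, 2*v - 2)[3] + 10 <-> v > 7
Answer: WP = v != store(vec, v + 1, 2*v - 2)[3] + 10 <-> v > 7


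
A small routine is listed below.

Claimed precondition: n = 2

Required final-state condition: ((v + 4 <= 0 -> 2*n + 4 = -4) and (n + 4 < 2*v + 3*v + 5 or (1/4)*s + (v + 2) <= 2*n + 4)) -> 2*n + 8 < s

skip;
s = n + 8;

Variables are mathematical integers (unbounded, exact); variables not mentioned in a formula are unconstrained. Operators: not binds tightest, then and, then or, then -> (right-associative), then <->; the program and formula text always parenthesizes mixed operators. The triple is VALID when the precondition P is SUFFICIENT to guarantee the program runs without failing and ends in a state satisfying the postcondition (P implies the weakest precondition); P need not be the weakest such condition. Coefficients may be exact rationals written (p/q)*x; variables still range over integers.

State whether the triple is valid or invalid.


Working backward. After the program, the postcondition ((v + 4 <= 0 -> 2*n + 4 = -4) and (n + 4 < 2*v + 3*v + 5 or (1/4)*s + (v + 2) <= 2*n + 4)) -> 2*n + 8 < s must hold; in canonical form it is ((v <= -4 -> 2*n = -8) and (n < 5*v + 1 or (1/4)*s + v <= 2*n + 2)) -> 2*n < s - 8.
Before s := n + 8: ((v <= -4 -> 2*n = -8) and (n < 5*v + 1 or v <= (7/4)*n)) -> n < 0
Before skip: ((v <= -4 -> 2*n = -8) and (n < 5*v + 1 or v <= (7/4)*n)) -> n < 0
The weakest precondition is ((v <= -4 -> 2*n = -8) and (n < 5*v + 1 or v <= (7/4)*n)) -> n < 0.
Check whether n = 2 implies it.
Countermodel: at the initial state n = 2, v = 4, the precondition holds but the weakest precondition fails.
Answer: invalid


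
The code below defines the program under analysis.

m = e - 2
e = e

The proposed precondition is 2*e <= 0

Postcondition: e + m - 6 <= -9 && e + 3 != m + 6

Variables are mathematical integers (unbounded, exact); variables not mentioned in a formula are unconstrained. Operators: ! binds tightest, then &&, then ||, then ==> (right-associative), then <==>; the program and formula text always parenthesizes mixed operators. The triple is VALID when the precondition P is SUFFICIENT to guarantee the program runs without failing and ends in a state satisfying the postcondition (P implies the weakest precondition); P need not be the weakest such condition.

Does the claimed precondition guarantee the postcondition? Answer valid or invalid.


Working backward. After the program, the postcondition e + m - 6 <= -9 && e + 3 != m + 6 must hold; in canonical form it is e + m <= -3 && e != m + 3.
Before e := e: e + m <= -3 && e != m + 3
Before m := e - 2: 2*e <= -1
The weakest precondition is 2*e <= -1.
Check whether 2*e <= 0 implies it.
Countermodel: at the initial state e = 0, the precondition holds but the weakest precondition fails.
Answer: invalid


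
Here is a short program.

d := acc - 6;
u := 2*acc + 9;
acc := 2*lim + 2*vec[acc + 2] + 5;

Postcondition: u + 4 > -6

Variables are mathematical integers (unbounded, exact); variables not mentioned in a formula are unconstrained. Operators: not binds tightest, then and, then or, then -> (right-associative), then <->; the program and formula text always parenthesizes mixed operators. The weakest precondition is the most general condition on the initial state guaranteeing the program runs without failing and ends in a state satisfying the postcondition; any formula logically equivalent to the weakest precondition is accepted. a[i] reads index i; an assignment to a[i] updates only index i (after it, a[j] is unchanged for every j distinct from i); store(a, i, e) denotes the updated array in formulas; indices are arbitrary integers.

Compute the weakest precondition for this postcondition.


Working backward. After the program, the postcondition u + 4 > -6 must hold; in canonical form it is u > -10.
Before acc := 2*lim + 2*vec[acc + 2] + 5: u > -10
Before u := 2*acc + 9: 2*acc > -19
Before d := acc - 6: 2*acc > -19
Answer: WP = 2*acc > -19


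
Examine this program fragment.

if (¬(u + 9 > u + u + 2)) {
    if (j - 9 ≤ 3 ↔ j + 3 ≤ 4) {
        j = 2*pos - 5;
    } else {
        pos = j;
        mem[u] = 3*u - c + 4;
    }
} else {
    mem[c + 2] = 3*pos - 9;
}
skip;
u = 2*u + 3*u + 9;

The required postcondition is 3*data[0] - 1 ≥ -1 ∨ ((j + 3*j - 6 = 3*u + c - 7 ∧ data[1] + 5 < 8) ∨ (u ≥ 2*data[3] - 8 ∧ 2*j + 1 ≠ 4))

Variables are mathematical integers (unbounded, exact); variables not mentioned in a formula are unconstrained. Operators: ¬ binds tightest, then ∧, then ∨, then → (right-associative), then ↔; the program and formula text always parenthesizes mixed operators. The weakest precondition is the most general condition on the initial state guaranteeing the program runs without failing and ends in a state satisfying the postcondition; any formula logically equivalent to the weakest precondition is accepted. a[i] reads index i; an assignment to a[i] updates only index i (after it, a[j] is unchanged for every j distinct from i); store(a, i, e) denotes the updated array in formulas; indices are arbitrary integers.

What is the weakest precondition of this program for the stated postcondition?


Working backward. After the program, the postcondition 3*data[0] - 1 ≥ -1 ∨ ((j + 3*j - 6 = 3*u + c - 7 ∧ data[1] + 5 < 8) ∨ (u ≥ 2*data[3] - 8 ∧ 2*j + 1 ≠ 4)) must hold; in canonical form it is 3*data[0] ≥ 0 ∨ (4*j = c + 3*u - 1 ∧ data[1] < 3) ∨ (u ≥ 2*data[3] - 8 ∧ 2*j ≠ 3).
Before u := 2*u + 3*u + 9: 3*data[0] ≥ 0 ∨ (4*j = c + 15*u + 26 ∧ data[1] < 3) ∨ (5*u ≥ 2*data[3] - 17 ∧ 2*j ≠ 3)
Before skip: 3*data[0] ≥ 0 ∨ (4*j = c + 15*u + 26 ∧ data[1] < 3) ∨ (5*u ≥ 2*data[3] - 17 ∧ 2*j ≠ 3)
Then branch requires ((j ≤ 12 ↔ j ≤ 1) → (3*data[0] ≥ 0 ∨ (8*pos = c + 15*u + 46 ∧ data[1] < 3) ∨ (5*u ≥ 2*data[3] - 17 ∧ 4*pos ≠ 13))) ∧ ((¬(j ≤ 12 ↔ j ≤ 1)) → (3*data[0] ≥ 0 ∨ (4*j = c + 15*u + 26 ∧ data[1] < 3) ∨ (5*u ≥ 2*data[3] - 17 ∧ 2*j ≠ 3))); else branch requires 3*data[0] ≥ 0 ∨ (4*j = c + 15*u + 26 ∧ data[1] < 3) ∨ (5*u ≥ 2*data[3] - 17 ∧ 2*j ≠ 3).
Before the if: ((¬(u < 7)) → (((j ≤ 12 ↔ j ≤ 1) → (3*data[0] ≥ 0 ∨ (8*pos = c + 15*u + 46 ∧ data[1] < 3) ∨ (5*u ≥ 2*data[3] - 17 ∧ 4*pos ≠ 13))) ∧ ((¬(j ≤ 12 ↔ j ≤ 1)) → (3*data[0] ≥ 0 ∨ (4*j = c + 15*u + 26 ∧ data[1] < 3) ∨ (5*u ≥ 2*data[3] - 17 ∧ 2*j ≠ 3))))) ∧ (u < 7 → (3*data[0] ≥ 0 ∨ (4*j = c + 15*u + 26 ∧ data[1] < 3) ∨ (5*u ≥ 2*data[3] - 17 ∧ 2*j ≠ 3)))
Answer: WP = ((¬(u < 7)) → (((j ≤ 12 ↔ j ≤ 1) → (3*data[0] ≥ 0 ∨ (8*pos = c + 15*u + 46 ∧ data[1] < 3) ∨ (5*u ≥ 2*data[3] - 17 ∧ 4*pos ≠ 13))) ∧ ((¬(j ≤ 12 ↔ j ≤ 1)) → (3*data[0] ≥ 0 ∨ (4*j = c + 15*u + 26 ∧ data[1] < 3) ∨ (5*u ≥ 2*data[3] - 17 ∧ 2*j ≠ 3))))) ∧ (u < 7 → (3*data[0] ≥ 0 ∨ (4*j = c + 15*u + 26 ∧ data[1] < 3) ∨ (5*u ≥ 2*data[3] - 17 ∧ 2*j ≠ 3)))


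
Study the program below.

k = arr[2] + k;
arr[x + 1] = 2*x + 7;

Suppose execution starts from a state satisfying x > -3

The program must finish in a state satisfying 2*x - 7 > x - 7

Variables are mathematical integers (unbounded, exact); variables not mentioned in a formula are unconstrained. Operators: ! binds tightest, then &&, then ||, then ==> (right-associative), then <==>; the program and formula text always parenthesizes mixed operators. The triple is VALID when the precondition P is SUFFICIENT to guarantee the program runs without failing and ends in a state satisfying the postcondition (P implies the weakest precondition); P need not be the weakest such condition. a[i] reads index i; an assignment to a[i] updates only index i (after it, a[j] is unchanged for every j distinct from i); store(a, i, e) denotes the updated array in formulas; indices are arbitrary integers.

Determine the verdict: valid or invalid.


Working backward. After the program, the postcondition 2*x - 7 > x - 7 must hold; in canonical form it is x > 0.
Before arr[x + 1] := 2*x + 7: x > 0
Before k := arr[2] + k: x > 0
The weakest precondition is x > 0.
Check whether x > -3 implies it.
Countermodel: at the initial state x = -2, the precondition holds but the weakest precondition fails.
Answer: invalid


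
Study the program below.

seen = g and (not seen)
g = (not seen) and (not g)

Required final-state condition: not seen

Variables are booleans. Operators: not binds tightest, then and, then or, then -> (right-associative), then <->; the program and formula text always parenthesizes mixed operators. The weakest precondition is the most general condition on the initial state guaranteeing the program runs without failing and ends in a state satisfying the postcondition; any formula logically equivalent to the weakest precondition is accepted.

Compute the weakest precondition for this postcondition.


Working backward. After the program, not seen must hold.
Before g := (not seen) and (not g): not seen
Before seen := g and (not seen): not (g and (not seen))
Answer: WP = not (g and (not seen))


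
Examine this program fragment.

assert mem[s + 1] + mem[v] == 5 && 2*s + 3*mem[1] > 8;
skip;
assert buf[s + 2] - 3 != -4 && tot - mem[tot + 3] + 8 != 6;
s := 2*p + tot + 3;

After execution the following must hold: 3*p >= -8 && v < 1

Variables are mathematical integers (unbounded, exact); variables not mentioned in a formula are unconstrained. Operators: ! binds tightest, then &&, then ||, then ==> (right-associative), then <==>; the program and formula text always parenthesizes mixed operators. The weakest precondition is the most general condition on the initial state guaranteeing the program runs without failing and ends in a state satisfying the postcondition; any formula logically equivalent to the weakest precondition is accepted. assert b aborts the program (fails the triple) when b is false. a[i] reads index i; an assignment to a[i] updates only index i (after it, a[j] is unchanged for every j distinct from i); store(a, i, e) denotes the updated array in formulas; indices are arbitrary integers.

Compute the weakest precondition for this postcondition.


Working backward. After the program, 3*p >= -8 && v < 1 must hold.
Before s := 2*p + tot + 3: 3*p >= -8 && v < 1
Before assert buf[s + 2] - 3 != -4 && tot - mem[tot + 3] + 8 != 6: buf[s + 2] != -1 && tot != mem[tot + 3] - 2 && 3*p >= -8 && v < 1
Before skip: buf[s + 2] != -1 && tot != mem[tot + 3] - 2 && 3*p >= -8 && v < 1
Before assert mem[s + 1] + mem[v] == 5 && 2*s + 3*mem[1] > 8: mem[s + 1] + mem[v] == 5 && 3*mem[1] + 2*s > 8 && buf[s + 2] != -1 && tot != mem[tot + 3] - 2 && 3*p >= -8 && v < 1
Answer: WP = mem[s + 1] + mem[v] == 5 && 3*mem[1] + 2*s > 8 && buf[s + 2] != -1 && tot != mem[tot + 3] - 2 && 3*p >= -8 && v < 1
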